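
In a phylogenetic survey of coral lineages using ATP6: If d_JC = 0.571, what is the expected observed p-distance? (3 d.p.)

0.400

p = (3/4)(1 − e^(−4d/3)) = 0.75 × (1 − e^(-0.761333)) = 0.75 × (1 − 0.467043) = 0.399718.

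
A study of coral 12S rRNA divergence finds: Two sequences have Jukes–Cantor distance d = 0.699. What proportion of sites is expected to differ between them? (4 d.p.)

p = (3/4)(1 − e^(−4d/3)) = 0.75 × (1 − e^(-0.932)) = 0.75 × (1 − 0.393765) = 0.454676.

0.4547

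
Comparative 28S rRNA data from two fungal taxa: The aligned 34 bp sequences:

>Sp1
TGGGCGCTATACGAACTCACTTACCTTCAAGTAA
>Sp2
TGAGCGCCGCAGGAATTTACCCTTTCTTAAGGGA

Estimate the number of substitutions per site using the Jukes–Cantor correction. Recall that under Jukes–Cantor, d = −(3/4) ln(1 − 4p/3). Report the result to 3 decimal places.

0.741

The sequences differ at 16 of 34 sites, so p = 16/34 ≈ 0.470588.
d = −(3/4) ln(1 − 4p/3) = −0.75 ln(1 − 0.627451) = −0.75 ln(0.372549)
  = −0.75 × (-0.987387) = 0.740540 substitutions/site.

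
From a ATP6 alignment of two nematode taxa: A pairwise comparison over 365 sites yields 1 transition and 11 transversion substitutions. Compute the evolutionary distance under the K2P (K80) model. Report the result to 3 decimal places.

P = 1/365 ≈ 0.00274 and Q = 11/365 ≈ 0.030137.
Under the Kimura two-parameter model, d = −½ ln(1 − 2P − Q) − ¼ ln(1 − 2Q).
1 − 2P − Q = 0.964383, giving −½ ln(0.964383) = 0.018133.
1 − 2Q = 0.939726, giving −¼ ln(0.939726) = 0.015542.
d = 0.018133 + 0.015542 = 0.033675.

0.034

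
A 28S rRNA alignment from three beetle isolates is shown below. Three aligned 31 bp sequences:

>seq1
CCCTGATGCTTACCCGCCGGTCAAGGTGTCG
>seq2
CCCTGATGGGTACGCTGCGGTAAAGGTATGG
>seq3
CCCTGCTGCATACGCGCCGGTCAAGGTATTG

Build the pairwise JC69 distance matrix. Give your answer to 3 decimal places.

d(seq1,seq2) = 0.316, d(seq1,seq3) = 0.182, d(seq2,seq3) = 0.269

seq1–seq2: 8/31 sites differ → p ≈ 0.258065, d = −0.75 ln(1 − 0.344087) = 0.316295 ≈ 0.316.
seq1–seq3: 5/31 sites differ → p ≈ 0.16129, d = −0.75 ln(1 − 0.215053) = 0.181604 ≈ 0.182.
seq2–seq3: 7/31 sites differ → p ≈ 0.225806, d = −0.75 ln(1 − 0.301075) = 0.268659 ≈ 0.269.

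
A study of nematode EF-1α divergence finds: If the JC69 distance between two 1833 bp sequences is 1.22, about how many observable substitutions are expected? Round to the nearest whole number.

Invert JC69: p = (3/4)(1 − e^(−4d/3)) = 0.75 × (1 − e^(-1.626667)) = 0.75 × (1 − 0.196584) = 0.602562.
Expected differing sites = pL ≈ 0.602562 × 1833 = 1104.496146 ≈ 1104.

1104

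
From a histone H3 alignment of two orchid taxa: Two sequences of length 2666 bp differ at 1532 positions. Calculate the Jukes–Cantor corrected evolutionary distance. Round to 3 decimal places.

p = 1532/2666 ≈ 0.574644.
d = −(3/4) ln(1 − 4p/3) = −0.75 ln(1 − 0.766192) = −0.75 ln(0.233808)
  = −0.75 × (-1.453255) = 1.089941 substitutions/site.

1.090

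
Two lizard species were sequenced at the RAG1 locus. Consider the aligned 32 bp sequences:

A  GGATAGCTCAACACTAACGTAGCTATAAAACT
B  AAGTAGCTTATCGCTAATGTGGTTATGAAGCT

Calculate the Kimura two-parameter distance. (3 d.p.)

0.550

Of 32 sites, 10 differences are transitions and 1 are transversions, so P = 10/32 = 0.3125 and Q = 1/32 = 0.03125.
Under the Kimura two-parameter model, d = −½ ln(1 − 2P − Q) − ¼ ln(1 − 2Q).
1 − 2P − Q = 0.34375, giving −½ ln(0.34375) = 0.533920.
1 − 2Q = 0.9375, giving −¼ ln(0.9375) = 0.016135.
d = 0.533920 + 0.016135 = 0.550055.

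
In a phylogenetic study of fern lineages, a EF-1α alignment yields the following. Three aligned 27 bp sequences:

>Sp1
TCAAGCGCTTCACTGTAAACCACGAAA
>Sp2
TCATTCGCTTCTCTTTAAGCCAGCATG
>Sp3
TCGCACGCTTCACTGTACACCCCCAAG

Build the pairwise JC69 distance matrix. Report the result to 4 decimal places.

d(Sp1,Sp2) = 0.4408, d(Sp1,Sp3) = 0.3181, d(Sp2,Sp3) = 0.5107

Sp1–Sp2: 9/27 sites differ → p ≈ 0.333333, d = −0.75 ln(1 − 0.444444) = 0.440839 ≈ 0.4408.
Sp1–Sp3: 7/27 sites differ → p ≈ 0.259259, d = −0.75 ln(1 − 0.345679) = 0.318118 ≈ 0.3181.
Sp2–Sp3: 10/27 sites differ → p ≈ 0.37037, d = −0.75 ln(1 − 0.493827) = 0.510658 ≈ 0.5107.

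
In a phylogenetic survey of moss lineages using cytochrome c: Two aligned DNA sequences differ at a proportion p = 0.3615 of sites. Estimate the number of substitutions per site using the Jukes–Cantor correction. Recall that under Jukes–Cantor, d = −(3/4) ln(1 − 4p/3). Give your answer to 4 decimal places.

0.4933

d = −(3/4) ln(1 − 4p/3) = −0.75 ln(1 − 0.482) = −0.75 ln(0.518)
  = −0.75 × (-0.657780) = 0.493335 substitutions/site.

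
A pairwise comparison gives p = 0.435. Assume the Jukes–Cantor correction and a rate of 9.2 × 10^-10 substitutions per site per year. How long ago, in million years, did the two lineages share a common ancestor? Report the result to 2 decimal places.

d = −(3/4) ln(1 − 4p/3) = −0.75 ln(1 − 0.58) = −0.75 ln(0.42)
  = −0.75 × (-0.867501) = 0.650626 substitutions/site.
Under a molecular clock d = 2μt, so t = d/(2μ) = 0.650626 / (2 × 9.2 × 10^-10) = 353.60 million years.

353.60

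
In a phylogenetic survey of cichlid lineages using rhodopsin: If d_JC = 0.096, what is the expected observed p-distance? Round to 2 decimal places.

0.09

p = (3/4)(1 − e^(−4d/3)) = 0.75 × (1 − e^(-0.128)) = 0.75 × (1 − 0.879853) = 0.090110.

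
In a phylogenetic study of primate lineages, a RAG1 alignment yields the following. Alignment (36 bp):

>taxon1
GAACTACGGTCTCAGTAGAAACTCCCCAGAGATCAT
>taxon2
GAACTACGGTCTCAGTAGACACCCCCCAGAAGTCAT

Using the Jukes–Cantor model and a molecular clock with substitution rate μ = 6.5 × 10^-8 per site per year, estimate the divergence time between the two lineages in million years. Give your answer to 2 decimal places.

The sequences differ at 4 of 36 sites (20, 23, 31, 32), so p = 4/36 ≈ 0.111111.
d = −(3/4) ln(1 − 4p/3) = −0.75 ln(1 − 0.148148) = −0.75 ln(0.851852)
  = −0.75 × (-0.160342) = 0.120257 substitutions/site.
Under a molecular clock d = 2μt, so t = d/(2μ) = 0.120257 / (2 × 6.5 × 10^-8) = 0.93 million years.

0.93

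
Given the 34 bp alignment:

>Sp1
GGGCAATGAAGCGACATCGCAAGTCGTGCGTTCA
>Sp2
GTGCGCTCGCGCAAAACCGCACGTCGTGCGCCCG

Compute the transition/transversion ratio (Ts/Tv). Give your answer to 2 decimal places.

Transitions are A↔G and C↔T; transversions are all other mismatches.
Transitions: 7. Transversions: 6.
R = 7/6 = 1.166666… ≈ 1.17 (to 2 d.p.).

1.17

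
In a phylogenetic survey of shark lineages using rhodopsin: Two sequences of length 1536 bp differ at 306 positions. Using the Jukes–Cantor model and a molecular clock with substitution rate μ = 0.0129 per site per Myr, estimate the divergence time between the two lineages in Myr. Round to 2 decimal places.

p = 306/1536 ≈ 0.199219.
d = −(3/4) ln(1 − 4p/3) = −0.75 ln(1 − 0.265625) = −0.75 ln(0.734375)
  = −0.75 × (-0.308735) = 0.231551 substitutions/site.
Under a molecular clock d = 2μt, so t = d/(2μ) = 0.231551 / (2 × 0.0129) = 8.97 Myr.

8.97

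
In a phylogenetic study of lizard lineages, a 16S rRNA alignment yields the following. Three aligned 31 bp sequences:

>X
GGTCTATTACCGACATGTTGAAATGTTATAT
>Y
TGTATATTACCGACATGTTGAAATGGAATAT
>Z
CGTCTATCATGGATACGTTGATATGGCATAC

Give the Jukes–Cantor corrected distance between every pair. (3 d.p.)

X–Y: 4/31 sites differ → p ≈ 0.129032, d = −0.75 ln(1 − 0.172043) = 0.141596 ≈ 0.142.
X–Z: 10/31 sites differ → p ≈ 0.322581, d = −0.75 ln(1 − 0.430108) = 0.421731 ≈ 0.422.
Y–Z: 10/31 sites differ → p ≈ 0.322581, d = −0.75 ln(1 − 0.430108) = 0.421731 ≈ 0.422.

d(X,Y) = 0.142, d(X,Z) = 0.422, d(Y,Z) = 0.422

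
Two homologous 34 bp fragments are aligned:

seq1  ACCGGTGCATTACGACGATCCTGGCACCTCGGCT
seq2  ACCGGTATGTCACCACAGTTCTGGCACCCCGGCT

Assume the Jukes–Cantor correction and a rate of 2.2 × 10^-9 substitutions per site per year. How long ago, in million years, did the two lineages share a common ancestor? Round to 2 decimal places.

74.20

The sequences differ at 9 of 34 sites (7, 8, 9, 11, 14, 17, 18, 20, 29), so p = 9/34 ≈ 0.264706.
d = −(3/4) ln(1 − 4p/3) = −0.75 ln(1 − 0.352941) = −0.75 ln(0.647059)
  = −0.75 × (-0.435318) = 0.326489 substitutions/site.
Under a molecular clock d = 2μt, so t = d/(2μ) = 0.326489 / (2 × 2.2 × 10^-9) = 74.20 million years.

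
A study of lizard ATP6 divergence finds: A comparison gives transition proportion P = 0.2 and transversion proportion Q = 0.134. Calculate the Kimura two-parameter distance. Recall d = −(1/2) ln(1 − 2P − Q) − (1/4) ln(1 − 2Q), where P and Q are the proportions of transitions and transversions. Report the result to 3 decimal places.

Under the Kimura two-parameter model, d = −½ ln(1 − 2P − Q) − ¼ ln(1 − 2Q).
1 − 2P − Q = 0.466, giving −½ ln(0.466) = 0.381785.
1 − 2Q = 0.732, giving −¼ ln(0.732) = 0.077994.
d = 0.381785 + 0.077994 = 0.459779.

0.460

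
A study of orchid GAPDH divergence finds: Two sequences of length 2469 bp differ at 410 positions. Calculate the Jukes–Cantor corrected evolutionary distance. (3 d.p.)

0.188

p = 410/2469 ≈ 0.166059.
d = −(3/4) ln(1 − 4p/3) = −0.75 ln(1 − 0.221412) = −0.75 ln(0.778588)
  = −0.75 × (-0.250273) = 0.187705 substitutions/site.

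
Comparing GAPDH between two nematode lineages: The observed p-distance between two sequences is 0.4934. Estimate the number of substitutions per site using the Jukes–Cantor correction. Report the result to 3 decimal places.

0.804

d = −(3/4) ln(1 − 4p/3) = −0.75 ln(1 − 0.657867) = −0.75 ln(0.342133)
  = −0.75 × (-1.072556) = 0.804417 substitutions/site.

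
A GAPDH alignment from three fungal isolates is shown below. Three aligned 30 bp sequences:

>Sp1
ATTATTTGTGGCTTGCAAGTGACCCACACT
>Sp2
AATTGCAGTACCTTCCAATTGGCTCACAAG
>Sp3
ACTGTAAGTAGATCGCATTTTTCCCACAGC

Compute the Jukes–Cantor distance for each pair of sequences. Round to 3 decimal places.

d(Sp1,Sp2) = 0.647, d(Sp1,Sp3) = 0.647, d(Sp2,Sp3) = 0.730

Sp1–Sp2: 13/30 sites differ → p ≈ 0.433333, d = −0.75 ln(1 − 0.577777) = 0.646666 ≈ 0.647.
Sp1–Sp3: 13/30 sites differ → p ≈ 0.433333, d = −0.75 ln(1 − 0.577777) = 0.646666 ≈ 0.647.
Sp2–Sp3: 14/30 sites differ → p ≈ 0.466667, d = −0.75 ln(1 − 0.622223) = 0.730088 ≈ 0.730.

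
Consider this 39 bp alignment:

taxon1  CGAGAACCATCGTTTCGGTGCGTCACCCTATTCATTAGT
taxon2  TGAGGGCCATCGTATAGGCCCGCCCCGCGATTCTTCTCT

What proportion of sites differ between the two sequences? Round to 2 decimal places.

0.38

The sequences differ at 15 of 39 positions.
p = 15/39 = 0.384615… ≈ 0.38 (to 2 d.p.).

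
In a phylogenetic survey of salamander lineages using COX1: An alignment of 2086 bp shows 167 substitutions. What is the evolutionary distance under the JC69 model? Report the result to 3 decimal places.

p = 167/2086 ≈ 0.080058.
d = −(3/4) ln(1 − 4p/3) = −0.75 ln(1 − 0.106744) = −0.75 ln(0.893256)
  = −0.75 × (-0.112882) = 0.084662 substitutions/site.

0.085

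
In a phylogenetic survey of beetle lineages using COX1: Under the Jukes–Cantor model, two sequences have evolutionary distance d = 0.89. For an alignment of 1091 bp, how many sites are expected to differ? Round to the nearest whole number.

Invert JC69: p = (3/4)(1 − e^(−4d/3)) = 0.75 × (1 − e^(-1.186667)) = 0.75 × (1 − 0.305237) = 0.521072.
Expected differing sites = pL ≈ 0.521072 × 1091 = 568.489552 ≈ 568.

568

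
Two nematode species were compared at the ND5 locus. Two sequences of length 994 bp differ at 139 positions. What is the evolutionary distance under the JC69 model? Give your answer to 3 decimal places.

p = 139/994 ≈ 0.139839.
d = −(3/4) ln(1 − 4p/3) = −0.75 ln(1 − 0.186452) = −0.75 ln(0.813548)
  = −0.75 × (-0.206350) = 0.154763 substitutions/site.

0.155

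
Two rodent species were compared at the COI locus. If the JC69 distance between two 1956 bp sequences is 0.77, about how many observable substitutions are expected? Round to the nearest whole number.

Invert JC69: p = (3/4)(1 − e^(−4d/3)) = 0.75 × (1 − e^(-1.026667)) = 0.75 × (1 − 0.358199) = 0.481351.
Expected differing sites = pL ≈ 0.481351 × 1956 = 941.522556 ≈ 942.

942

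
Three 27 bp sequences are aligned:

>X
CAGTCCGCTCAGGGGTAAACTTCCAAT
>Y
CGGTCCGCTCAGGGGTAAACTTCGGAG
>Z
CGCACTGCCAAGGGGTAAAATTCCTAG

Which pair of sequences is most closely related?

X and Y

X–Y: 4/27 differ, p = 0.148, d = 0.165.
X–Z: 9/27 differ, p = 0.333, d = 0.441.
Y–Z: 8/27 differ, p = 0.296, d = 0.377.
The smallest distance is between X and Y.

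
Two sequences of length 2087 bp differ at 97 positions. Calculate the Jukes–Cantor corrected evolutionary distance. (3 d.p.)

0.048

p = 97/2087 ≈ 0.046478.
d = −(3/4) ln(1 − 4p/3) = −0.75 ln(1 − 0.061971) = −0.75 ln(0.938029)
  = −0.75 × (-0.063974) = 0.047981 substitutions/site.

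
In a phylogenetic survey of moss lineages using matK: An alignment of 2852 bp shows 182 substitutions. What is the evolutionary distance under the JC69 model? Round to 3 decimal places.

p = 182/2852 ≈ 0.063815.
d = −(3/4) ln(1 − 4p/3) = −0.75 ln(1 − 0.085087) = −0.75 ln(0.914913)
  = −0.75 × (-0.088926) = 0.066695 substitutions/site.

0.067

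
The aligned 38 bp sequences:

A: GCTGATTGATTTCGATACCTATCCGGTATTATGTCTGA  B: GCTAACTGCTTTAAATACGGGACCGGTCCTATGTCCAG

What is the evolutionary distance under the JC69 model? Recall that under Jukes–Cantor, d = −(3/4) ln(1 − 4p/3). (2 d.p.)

The sequences differ at 14 of 38 sites, so p = 14/38 ≈ 0.368421.
d = −(3/4) ln(1 − 4p/3) = −0.75 ln(1 − 0.491228) = −0.75 ln(0.508772)
  = −0.75 × (-0.675755) = 0.506816 substitutions/site.

0.51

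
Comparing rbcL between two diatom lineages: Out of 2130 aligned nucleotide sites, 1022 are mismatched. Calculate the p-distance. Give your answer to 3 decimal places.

0.480

p = 1022/2130 = 0.479812… ≈ 0.480 (to 3 d.p.).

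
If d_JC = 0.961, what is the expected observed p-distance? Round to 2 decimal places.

p = (3/4)(1 − e^(−4d/3)) = 0.75 × (1 − e^(-1.281333)) = 0.75 × (1 − 0.277667) = 0.541750.

0.54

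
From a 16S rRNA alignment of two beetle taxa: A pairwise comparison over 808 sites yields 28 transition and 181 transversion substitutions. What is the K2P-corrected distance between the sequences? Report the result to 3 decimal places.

P = 28/808 ≈ 0.034653 and Q = 181/808 ≈ 0.22401.
Under the Kimura two-parameter model, d = −½ ln(1 − 2P − Q) − ¼ ln(1 − 2Q).
1 − 2P − Q = 0.706684, giving −½ ln(0.706684) = 0.173586.
1 − 2Q = 0.55198, giving −¼ ln(0.55198) = 0.148561.
d = 0.173586 + 0.148561 = 0.322147.

0.322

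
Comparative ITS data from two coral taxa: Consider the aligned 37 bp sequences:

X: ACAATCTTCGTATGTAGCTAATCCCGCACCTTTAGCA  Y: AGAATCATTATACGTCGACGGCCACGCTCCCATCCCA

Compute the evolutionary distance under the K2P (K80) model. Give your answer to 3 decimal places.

0.730

Of 37 sites, 8 differences are transitions and 9 are transversions, so P = 8/37 ≈ 0.216216 and Q = 9/37 ≈ 0.243243.
Under the Kimura two-parameter model, d = −½ ln(1 − 2P − Q) − ¼ ln(1 − 2Q).
1 − 2P − Q = 0.324325, giving −½ ln(0.324325) = 0.563005.
1 − 2Q = 0.513514, giving −¼ ln(0.513514) = 0.166619.
d = 0.563005 + 0.166619 = 0.729624.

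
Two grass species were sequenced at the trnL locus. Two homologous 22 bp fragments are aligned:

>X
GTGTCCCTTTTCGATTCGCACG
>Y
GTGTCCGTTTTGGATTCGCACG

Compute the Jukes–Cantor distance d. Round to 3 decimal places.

0.097

The sequences differ at 2 of 22 sites (7, 12), so p = 2/22 ≈ 0.090909.
d = −(3/4) ln(1 − 4p/3) = −0.75 ln(1 − 0.121212) = −0.75 ln(0.878788)
  = −0.75 × (-0.129212) = 0.096909 substitutions/site.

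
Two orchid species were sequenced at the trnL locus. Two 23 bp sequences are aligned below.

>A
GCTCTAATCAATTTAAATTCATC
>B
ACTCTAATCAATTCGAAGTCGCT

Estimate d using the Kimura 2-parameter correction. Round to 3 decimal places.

Of 23 sites, 6 differences are transitions and 1 are transversions, so P = 6/23 ≈ 0.26087 and Q = 1/23 ≈ 0.043478.
Under the Kimura two-parameter model, d = −½ ln(1 − 2P − Q) − ¼ ln(1 − 2Q).
1 − 2P − Q = 0.434782, giving −½ ln(0.434782) = 0.416455.
1 − 2Q = 0.913044, giving −¼ ln(0.913044) = 0.022743.
d = 0.416455 + 0.022743 = 0.439198.

0.439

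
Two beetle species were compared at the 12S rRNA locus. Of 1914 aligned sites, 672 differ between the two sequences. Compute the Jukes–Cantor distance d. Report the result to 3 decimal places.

p = 672/1914 ≈ 0.351097.
d = −(3/4) ln(1 − 4p/3) = −0.75 ln(1 − 0.468129) = −0.75 ln(0.531871)
  = −0.75 × (-0.631354) = 0.473516 substitutions/site.

0.474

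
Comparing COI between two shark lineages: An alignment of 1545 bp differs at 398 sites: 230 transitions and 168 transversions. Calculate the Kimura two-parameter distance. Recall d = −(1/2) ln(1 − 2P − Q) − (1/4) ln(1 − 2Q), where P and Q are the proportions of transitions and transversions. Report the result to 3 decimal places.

0.322

P = 230/1545 ≈ 0.148867 and Q = 168/1545 ≈ 0.108738.
Under the Kimura two-parameter model, d = −½ ln(1 − 2P − Q) − ¼ ln(1 − 2Q).
1 − 2P − Q = 0.593528, giving −½ ln(0.593528) = 0.260835.
1 − 2Q = 0.782524, giving −¼ ln(0.782524) = 0.061308.
d = 0.260835 + 0.061308 = 0.322143.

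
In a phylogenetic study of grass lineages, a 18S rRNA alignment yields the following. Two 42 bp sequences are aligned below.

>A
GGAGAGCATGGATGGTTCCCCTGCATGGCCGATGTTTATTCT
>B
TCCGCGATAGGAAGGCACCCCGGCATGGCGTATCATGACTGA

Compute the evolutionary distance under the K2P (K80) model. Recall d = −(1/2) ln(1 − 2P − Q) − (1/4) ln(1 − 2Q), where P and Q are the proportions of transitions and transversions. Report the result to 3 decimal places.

0.761

Of 42 sites, 2 differences are transitions and 17 are transversions, so P = 2/42 ≈ 0.047619 and Q = 17/42 ≈ 0.404762.
Under the Kimura two-parameter model, d = −½ ln(1 − 2P − Q) − ¼ ln(1 − 2Q).
1 − 2P − Q = 0.5, giving −½ ln(0.5) = 0.346574.
1 − 2Q = 0.190476, giving −¼ ln(0.190476) = 0.414557.
d = 0.346574 + 0.414557 = 0.761131.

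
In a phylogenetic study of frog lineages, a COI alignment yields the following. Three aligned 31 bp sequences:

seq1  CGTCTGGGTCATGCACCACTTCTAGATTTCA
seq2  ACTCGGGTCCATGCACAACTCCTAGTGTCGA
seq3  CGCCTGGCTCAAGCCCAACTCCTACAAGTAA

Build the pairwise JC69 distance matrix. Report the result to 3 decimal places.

seq1–seq2: 11/31 sites differ → p ≈ 0.354839, d = −0.75 ln(1 − 0.473119) = 0.480585 ≈ 0.481.
seq1–seq3: 10/31 sites differ → p ≈ 0.322581, d = −0.75 ln(1 − 0.430108) = 0.421731 ≈ 0.422.
seq2–seq3: 14/31 sites differ → p ≈ 0.451613, d = −0.75 ln(1 − 0.602151) = 0.691262 ≈ 0.691.

d(seq1,seq2) = 0.481, d(seq1,seq3) = 0.422, d(seq2,seq3) = 0.691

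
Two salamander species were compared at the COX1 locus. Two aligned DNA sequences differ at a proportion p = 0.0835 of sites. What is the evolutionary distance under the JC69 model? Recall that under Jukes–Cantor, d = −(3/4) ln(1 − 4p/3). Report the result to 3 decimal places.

d = −(3/4) ln(1 − 4p/3) = −0.75 ln(1 − 0.111333) = −0.75 ln(0.888667)
  = −0.75 × (-0.118033) = 0.088525 substitutions/site.

0.089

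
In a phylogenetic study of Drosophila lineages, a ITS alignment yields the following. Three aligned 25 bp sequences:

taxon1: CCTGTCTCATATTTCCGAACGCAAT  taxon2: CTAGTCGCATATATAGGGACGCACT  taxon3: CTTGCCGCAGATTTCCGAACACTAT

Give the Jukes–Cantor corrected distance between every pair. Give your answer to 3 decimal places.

taxon1–taxon2: 8/25 sites differ → p = 0.32, d = −0.75 ln(1 − 0.426667) = 0.417216 ≈ 0.417.
taxon1–taxon3: 6/25 sites differ → p = 0.24, d = −0.75 ln(1 − 0.32) = 0.289247 ≈ 0.289.
taxon2–taxon3: 10/25 sites differ → p = 0.4, d = −0.75 ln(1 − 0.533333) = 0.571605 ≈ 0.572.

d(taxon1,taxon2) = 0.417, d(taxon1,taxon3) = 0.289, d(taxon2,taxon3) = 0.572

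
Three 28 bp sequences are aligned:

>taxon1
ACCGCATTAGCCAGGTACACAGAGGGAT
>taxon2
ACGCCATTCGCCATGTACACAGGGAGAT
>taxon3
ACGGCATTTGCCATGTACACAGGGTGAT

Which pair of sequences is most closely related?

taxon2 and taxon3

taxon1–taxon2: 6/28 differ, p = 0.214, d = 0.252.
taxon1–taxon3: 5/28 differ, p = 0.179, d = 0.204.
taxon2–taxon3: 3/28 differ, p = 0.107, d = 0.116.
The smallest distance is between taxon2 and taxon3.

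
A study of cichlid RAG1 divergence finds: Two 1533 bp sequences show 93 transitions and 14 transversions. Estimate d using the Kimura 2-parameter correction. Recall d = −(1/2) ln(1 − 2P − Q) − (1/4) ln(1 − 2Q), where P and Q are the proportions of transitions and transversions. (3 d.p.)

0.075

P = 93/1533 ≈ 0.060665 and Q = 14/1533 ≈ 0.009132.
Under the Kimura two-parameter model, d = −½ ln(1 − 2P − Q) − ¼ ln(1 − 2Q).
1 − 2P − Q = 0.869538, giving −½ ln(0.869538) = 0.069897.
1 − 2Q = 0.981736, giving −¼ ln(0.981736) = 0.004608.
d = 0.069897 + 0.004608 = 0.074505.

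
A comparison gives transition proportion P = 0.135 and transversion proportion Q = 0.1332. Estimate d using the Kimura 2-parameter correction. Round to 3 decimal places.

Under the Kimura two-parameter model, d = −½ ln(1 − 2P − Q) − ¼ ln(1 − 2Q).
1 − 2P − Q = 0.5968, giving −½ ln(0.5968) = 0.258087.
1 − 2Q = 0.7336, giving −¼ ln(0.7336) = 0.077448.
d = 0.258087 + 0.077448 = 0.335535.

0.336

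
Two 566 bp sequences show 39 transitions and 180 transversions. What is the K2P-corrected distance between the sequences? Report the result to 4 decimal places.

P = 39/566 ≈ 0.068905 and Q = 180/566 ≈ 0.318021.
Under the Kimura two-parameter model, d = −½ ln(1 − 2P − Q) − ¼ ln(1 − 2Q).
1 − 2P − Q = 0.544169, giving −½ ln(0.544169) = 0.304248.
1 − 2Q = 0.363958, giving −¼ ln(0.363958) = 0.252679.
d = 0.304248 + 0.252679 = 0.556927.

0.5569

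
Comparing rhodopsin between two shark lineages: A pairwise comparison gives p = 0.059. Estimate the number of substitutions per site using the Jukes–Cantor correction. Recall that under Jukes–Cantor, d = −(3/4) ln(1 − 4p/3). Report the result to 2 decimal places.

d = −(3/4) ln(1 − 4p/3) = −0.75 ln(1 − 0.078667) = −0.75 ln(0.921333)
  = −0.75 × (-0.081934) = 0.061451 substitutions/site.

0.06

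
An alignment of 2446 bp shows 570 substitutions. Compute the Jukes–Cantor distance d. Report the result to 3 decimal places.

p = 570/2446 ≈ 0.233034.
d = −(3/4) ln(1 − 4p/3) = −0.75 ln(1 − 0.310712) = −0.75 ln(0.689288)
  = −0.75 × (-0.372096) = 0.279072 substitutions/site.

0.279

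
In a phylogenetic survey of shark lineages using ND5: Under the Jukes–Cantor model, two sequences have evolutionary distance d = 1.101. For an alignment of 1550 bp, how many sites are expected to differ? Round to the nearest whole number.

895

Invert JC69: p = (3/4)(1 − e^(−4d/3)) = 0.75 × (1 − e^(-1.468)) = 0.75 × (1 − 0.230386) = 0.577211.
Expected differing sites = pL ≈ 0.577211 × 1550 = 894.67705 ≈ 895.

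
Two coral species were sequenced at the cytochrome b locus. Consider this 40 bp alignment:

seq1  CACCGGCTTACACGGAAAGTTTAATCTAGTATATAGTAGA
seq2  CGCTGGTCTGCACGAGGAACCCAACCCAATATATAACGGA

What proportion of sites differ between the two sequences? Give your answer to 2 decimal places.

0.45

The sequences differ at 18 of 40 positions.
p = 18/40 = 0.45.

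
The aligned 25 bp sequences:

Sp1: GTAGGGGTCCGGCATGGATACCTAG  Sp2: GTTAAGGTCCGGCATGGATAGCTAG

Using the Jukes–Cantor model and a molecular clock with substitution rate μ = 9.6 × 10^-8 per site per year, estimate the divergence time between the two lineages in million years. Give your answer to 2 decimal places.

0.94

The sequences differ at 4 of 25 sites (3, 4, 5, 21), so p = 4/25 = 0.16.
d = −(3/4) ln(1 − 4p/3) = −0.75 ln(1 − 0.213333) = −0.75 ln(0.786667)
  = −0.75 × (-0.239950) = 0.179963 substitutions/site.
Under a molecular clock d = 2μt, so t = d/(2μ) = 0.179963 / (2 × 9.6 × 10^-8) = 0.94 million years.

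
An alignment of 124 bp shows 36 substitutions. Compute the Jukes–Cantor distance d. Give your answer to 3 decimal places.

0.367

p = 36/124 ≈ 0.290323.
d = −(3/4) ln(1 − 4p/3) = −0.75 ln(1 − 0.387097) = −0.75 ln(0.612903)
  = −0.75 × (-0.489549) = 0.367162 substitutions/site.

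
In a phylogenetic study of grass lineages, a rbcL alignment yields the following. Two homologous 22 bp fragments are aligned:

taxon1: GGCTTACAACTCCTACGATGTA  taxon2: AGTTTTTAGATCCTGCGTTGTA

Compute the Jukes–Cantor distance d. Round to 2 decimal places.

0.50

The sequences differ at 8 of 22 sites (1, 3, 6, 7, 9, 10, 15, 18), so p = 8/22 ≈ 0.363636.
d = −(3/4) ln(1 − 4p/3) = −0.75 ln(1 − 0.484848) = −0.75 ln(0.515152)
  = −0.75 × (-0.663293) = 0.497470 substitutions/site.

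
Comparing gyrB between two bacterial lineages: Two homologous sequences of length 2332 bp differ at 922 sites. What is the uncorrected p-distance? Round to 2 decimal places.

p = 922/2332 = 0.395368… ≈ 0.40 (to 2 d.p.).

0.40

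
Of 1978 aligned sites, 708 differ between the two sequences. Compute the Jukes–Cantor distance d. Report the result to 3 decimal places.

p = 708/1978 ≈ 0.357937.
d = −(3/4) ln(1 − 4p/3) = −0.75 ln(1 − 0.477249) = −0.75 ln(0.522751)
  = −0.75 × (-0.648650) = 0.486488 substitutions/site.

0.486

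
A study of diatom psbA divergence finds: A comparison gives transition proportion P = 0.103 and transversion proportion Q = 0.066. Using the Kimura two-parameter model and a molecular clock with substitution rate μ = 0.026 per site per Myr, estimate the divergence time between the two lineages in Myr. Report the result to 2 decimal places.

Under the Kimura two-parameter model, d = −½ ln(1 − 2P − Q) − ¼ ln(1 − 2Q).
1 − 2P − Q = 0.728, giving −½ ln(0.728) = 0.158727.
1 − 2Q = 0.868, giving −¼ ln(0.868) = 0.035391.
d = 0.158727 + 0.035391 = 0.194118.
Under a molecular clock d = 2μt, so t = d/(2μ) = 0.194118 / (2 × 0.026) = 3.73 Myr.

3.73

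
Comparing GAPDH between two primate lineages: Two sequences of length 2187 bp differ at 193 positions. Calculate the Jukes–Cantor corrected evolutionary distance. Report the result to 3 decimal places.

0.094

p = 193/2187 ≈ 0.088249.
d = −(3/4) ln(1 − 4p/3) = −0.75 ln(1 − 0.117665) = −0.75 ln(0.882335)
  = −0.75 × (-0.125183) = 0.093887 substitutions/site.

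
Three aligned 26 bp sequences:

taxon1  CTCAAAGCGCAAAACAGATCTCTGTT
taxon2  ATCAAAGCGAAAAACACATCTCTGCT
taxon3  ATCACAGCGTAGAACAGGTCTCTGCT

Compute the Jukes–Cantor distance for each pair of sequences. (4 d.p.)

taxon1–taxon2: 4/26 sites differ → p ≈ 0.153846, d = −0.75 ln(1 − 0.205128) = 0.172181 ≈ 0.1722.
taxon1–taxon3: 6/26 sites differ → p ≈ 0.230769, d = −0.75 ln(1 − 0.307692) = 0.275793 ≈ 0.2758.
taxon2–taxon3: 5/26 sites differ → p ≈ 0.192308, d = −0.75 ln(1 − 0.256411) = 0.222200 ≈ 0.2222.

d(taxon1,taxon2) = 0.1722, d(taxon1,taxon3) = 0.2758, d(taxon2,taxon3) = 0.2222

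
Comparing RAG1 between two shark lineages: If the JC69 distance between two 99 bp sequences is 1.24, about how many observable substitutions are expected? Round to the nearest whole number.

60

Invert JC69: p = (3/4)(1 − e^(−4d/3)) = 0.75 × (1 − e^(-1.653333)) = 0.75 × (1 − 0.191411) = 0.606442.
Expected differing sites = pL ≈ 0.606442 × 99 = 60.037758 ≈ 60.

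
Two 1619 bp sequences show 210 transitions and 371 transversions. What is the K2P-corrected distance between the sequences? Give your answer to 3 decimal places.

P = 210/1619 ≈ 0.12971 and Q = 371/1619 ≈ 0.229154.
Under the Kimura two-parameter model, d = −½ ln(1 − 2P − Q) − ¼ ln(1 − 2Q).
1 − 2P − Q = 0.511426, giving −½ ln(0.511426) = 0.335276.
1 − 2Q = 0.541692, giving −¼ ln(0.541692) = 0.153264.
d = 0.335276 + 0.153264 = 0.488540.

0.489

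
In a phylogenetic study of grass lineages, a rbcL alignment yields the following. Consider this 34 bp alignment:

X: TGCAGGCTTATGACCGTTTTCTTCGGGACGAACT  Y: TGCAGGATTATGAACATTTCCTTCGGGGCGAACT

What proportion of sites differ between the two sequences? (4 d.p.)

The sequences differ at 5 of 34 positions (sites 7, 14, 16, 20, 28).
p = 5/34 = 0.147058… ≈ 0.1471 (to 4 d.p.).

0.1471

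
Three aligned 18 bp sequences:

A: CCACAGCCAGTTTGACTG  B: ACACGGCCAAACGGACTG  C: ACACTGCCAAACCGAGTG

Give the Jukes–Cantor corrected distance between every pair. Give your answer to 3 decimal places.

d(A,B) = 0.441, d(A,C) = 0.548, d(B,C) = 0.188

A–B: 6/18 sites differ → p ≈ 0.333333, d = −0.75 ln(1 − 0.444444) = 0.440839 ≈ 0.441.
A–C: 7/18 sites differ → p ≈ 0.388889, d = −0.75 ln(1 − 0.518519) = 0.548166 ≈ 0.548.
B–C: 3/18 sites differ → p ≈ 0.166667, d = −0.75 ln(1 − 0.222223) = 0.188487 ≈ 0.188.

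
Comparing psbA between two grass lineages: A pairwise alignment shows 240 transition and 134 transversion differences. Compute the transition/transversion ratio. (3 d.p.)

1.791

R = 240/134 = 1.791044… ≈ 1.791 (to 3 d.p.).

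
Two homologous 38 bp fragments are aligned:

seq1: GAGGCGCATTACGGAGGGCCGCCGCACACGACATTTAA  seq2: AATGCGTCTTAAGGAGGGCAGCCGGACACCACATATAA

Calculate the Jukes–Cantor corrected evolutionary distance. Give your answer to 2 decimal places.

The sequences differ at 9 of 38 sites (1, 3, 7, 8, 12, 20, 25, 30, 35), so p = 9/38 ≈ 0.236842.
d = −(3/4) ln(1 − 4p/3) = −0.75 ln(1 − 0.315789) = −0.75 ln(0.684211)
  = −0.75 × (-0.379489) = 0.284617 substitutions/site.

0.28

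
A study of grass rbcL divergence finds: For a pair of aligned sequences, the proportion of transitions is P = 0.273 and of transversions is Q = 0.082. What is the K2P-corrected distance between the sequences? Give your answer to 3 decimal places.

Under the Kimura two-parameter model, d = −½ ln(1 − 2P − Q) − ¼ ln(1 − 2Q).
1 − 2P − Q = 0.372, giving −½ ln(0.372) = 0.494431.
1 − 2Q = 0.836, giving −¼ ln(0.836) = 0.044782.
d = 0.494431 + 0.044782 = 0.539213.

0.539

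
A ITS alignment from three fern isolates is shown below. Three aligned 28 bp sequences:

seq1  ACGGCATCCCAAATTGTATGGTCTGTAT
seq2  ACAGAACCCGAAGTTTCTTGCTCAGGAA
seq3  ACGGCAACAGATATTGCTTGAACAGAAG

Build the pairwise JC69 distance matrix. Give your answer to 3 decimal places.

seq1–seq2: 12/28 sites differ → p ≈ 0.428571, d = −0.75 ln(1 − 0.571428) = 0.635472 ≈ 0.635.
seq1–seq3: 11/28 sites differ → p ≈ 0.392857, d = −0.75 ln(1 − 0.523809) = 0.556452 ≈ 0.556.
seq2–seq3: 11/28 sites differ → p ≈ 0.392857, d = −0.75 ln(1 − 0.523809) = 0.556452 ≈ 0.556.

d(seq1,seq2) = 0.635, d(seq1,seq3) = 0.556, d(seq2,seq3) = 0.556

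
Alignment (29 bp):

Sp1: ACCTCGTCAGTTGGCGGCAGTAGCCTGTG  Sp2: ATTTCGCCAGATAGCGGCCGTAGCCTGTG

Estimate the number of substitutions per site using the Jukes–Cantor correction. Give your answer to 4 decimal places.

0.2421

The sequences differ at 6 of 29 sites (2, 3, 7, 11, 13, 19), so p = 6/29 ≈ 0.206897.
d = −(3/4) ln(1 − 4p/3) = −0.75 ln(1 − 0.275863) = −0.75 ln(0.724137)
  = −0.75 × (-0.322775) = 0.242081 substitutions/site.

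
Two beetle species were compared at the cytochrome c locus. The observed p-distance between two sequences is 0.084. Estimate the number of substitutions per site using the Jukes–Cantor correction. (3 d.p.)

0.089

d = −(3/4) ln(1 − 4p/3) = −0.75 ln(1 − 0.112) = −0.75 ln(0.888)
  = −0.75 × (-0.118784) = 0.089088 substitutions/site.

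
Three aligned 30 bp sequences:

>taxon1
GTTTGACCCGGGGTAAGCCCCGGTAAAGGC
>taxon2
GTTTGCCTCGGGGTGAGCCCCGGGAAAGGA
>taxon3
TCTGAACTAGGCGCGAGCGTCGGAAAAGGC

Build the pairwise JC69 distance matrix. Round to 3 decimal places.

taxon1–taxon2: 5/30 sites differ → p ≈ 0.166667, d = −0.75 ln(1 − 0.222223) = 0.188487 ≈ 0.188.
taxon1–taxon3: 12/30 sites differ → p = 0.4, d = −0.75 ln(1 − 0.533333) = 0.571605 ≈ 0.572.
taxon2–taxon3: 12/30 sites differ → p = 0.4, d = −0.75 ln(1 − 0.533333) = 0.571605 ≈ 0.572.

d(taxon1,taxon2) = 0.188, d(taxon1,taxon3) = 0.572, d(taxon2,taxon3) = 0.572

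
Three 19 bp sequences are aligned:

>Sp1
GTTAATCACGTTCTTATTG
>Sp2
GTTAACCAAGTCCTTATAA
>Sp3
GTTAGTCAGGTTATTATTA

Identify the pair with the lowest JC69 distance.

Sp1–Sp2: 5/19 differ, p = 0.263, d = 0.324.
Sp1–Sp3: 4/19 differ, p = 0.211, d = 0.247.
Sp2–Sp3: 6/19 differ, p = 0.316, d = 0.410.
The smallest distance is between Sp1 and Sp3.

Sp1 and Sp3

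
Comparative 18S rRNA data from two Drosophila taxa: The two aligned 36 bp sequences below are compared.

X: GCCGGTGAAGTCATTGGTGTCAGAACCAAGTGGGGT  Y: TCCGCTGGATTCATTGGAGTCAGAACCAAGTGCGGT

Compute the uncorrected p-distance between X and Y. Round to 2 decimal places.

The sequences differ at 6 of 36 positions (sites 1, 5, 8, 10, 18, 33).
p = 6/36 = 0.166666… ≈ 0.17 (to 2 d.p.).

0.17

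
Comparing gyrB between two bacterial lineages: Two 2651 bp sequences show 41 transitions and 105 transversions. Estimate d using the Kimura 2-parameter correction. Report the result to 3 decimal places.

0.057

P = 41/2651 ≈ 0.015466 and Q = 105/2651 ≈ 0.039608.
Under the Kimura two-parameter model, d = −½ ln(1 − 2P − Q) − ¼ ln(1 − 2Q).
1 − 2P − Q = 0.92946, giving −½ ln(0.92946) = 0.036576.
1 − 2Q = 0.920784, giving −¼ ln(0.920784) = 0.020632.
d = 0.036576 + 0.020632 = 0.057208.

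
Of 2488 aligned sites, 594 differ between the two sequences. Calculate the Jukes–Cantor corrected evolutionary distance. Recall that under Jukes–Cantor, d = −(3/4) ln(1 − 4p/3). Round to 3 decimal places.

p = 594/2488 ≈ 0.238746.
d = −(3/4) ln(1 − 4p/3) = −0.75 ln(1 − 0.318328) = −0.75 ln(0.681672)
  = −0.75 × (-0.383207) = 0.287405 substitutions/site.

0.287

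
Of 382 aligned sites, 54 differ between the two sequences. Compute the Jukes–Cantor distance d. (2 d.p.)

0.16

p = 54/382 ≈ 0.141361.
d = −(3/4) ln(1 − 4p/3) = −0.75 ln(1 − 0.188481) = −0.75 ln(0.811519)
  = −0.75 × (-0.208847) = 0.156635 substitutions/site.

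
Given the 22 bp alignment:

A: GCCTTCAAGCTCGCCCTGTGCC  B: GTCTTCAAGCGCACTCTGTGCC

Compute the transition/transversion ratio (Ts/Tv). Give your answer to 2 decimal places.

3.00

Transitions are A↔G and C↔T; transversions are all other mismatches.
Transitions: 3. Transversions: 1.
R = 3/1 = 3.00.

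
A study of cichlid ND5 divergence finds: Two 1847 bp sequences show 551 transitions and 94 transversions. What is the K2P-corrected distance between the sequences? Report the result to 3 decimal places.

P = 551/1847 ≈ 0.298322 and Q = 94/1847 ≈ 0.050893.
Under the Kimura two-parameter model, d = −½ ln(1 − 2P − Q) − ¼ ln(1 − 2Q).
1 − 2P − Q = 0.352463, giving −½ ln(0.352463) = 0.521405.
1 − 2Q = 0.898214, giving −¼ ln(0.898214) = 0.026837.
d = 0.521405 + 0.026837 = 0.548242.

0.548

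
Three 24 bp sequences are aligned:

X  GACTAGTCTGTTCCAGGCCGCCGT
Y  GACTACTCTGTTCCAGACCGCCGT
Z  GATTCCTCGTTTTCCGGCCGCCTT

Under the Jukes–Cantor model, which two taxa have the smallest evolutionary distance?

X and Y

X–Y: 2/24 differ, p = 0.083, d = 0.088.
X–Z: 8/24 differ, p = 0.333, d = 0.441.
Y–Z: 8/24 differ, p = 0.333, d = 0.441.
The smallest distance is between X and Y.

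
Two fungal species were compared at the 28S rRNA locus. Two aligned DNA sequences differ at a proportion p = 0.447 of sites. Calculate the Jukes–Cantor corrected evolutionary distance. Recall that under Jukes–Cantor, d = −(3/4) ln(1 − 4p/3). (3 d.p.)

d = −(3/4) ln(1 − 4p/3) = −0.75 ln(1 − 0.596) = −0.75 ln(0.404)
  = −0.75 × (-0.906340) = 0.679755 substitutions/site.

0.680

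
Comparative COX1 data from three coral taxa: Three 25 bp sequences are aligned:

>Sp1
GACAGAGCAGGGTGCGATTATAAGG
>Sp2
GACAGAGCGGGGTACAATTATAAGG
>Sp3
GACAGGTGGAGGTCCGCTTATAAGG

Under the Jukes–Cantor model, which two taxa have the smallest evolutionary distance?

Sp1 and Sp2

Sp1–Sp2: 3/25 differ, p = 0.120, d = 0.131.
Sp1–Sp3: 7/25 differ, p = 0.280, d = 0.351.
Sp2–Sp3: 7/25 differ, p = 0.280, d = 0.351.
The smallest distance is between Sp1 and Sp2.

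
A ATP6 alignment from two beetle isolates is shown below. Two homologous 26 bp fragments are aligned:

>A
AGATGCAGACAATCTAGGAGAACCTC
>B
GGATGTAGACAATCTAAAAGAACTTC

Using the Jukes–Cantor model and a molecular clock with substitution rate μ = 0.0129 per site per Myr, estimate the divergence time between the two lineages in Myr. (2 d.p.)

8.61

The sequences differ at 5 of 26 sites (1, 6, 17, 18, 24), so p = 5/26 ≈ 0.192308.
d = −(3/4) ln(1 − 4p/3) = −0.75 ln(1 − 0.256411) = −0.75 ln(0.743589)
  = −0.75 × (-0.296267) = 0.222200 substitutions/site.
Under a molecular clock d = 2μt, so t = d/(2μ) = 0.222200 / (2 × 0.0129) = 8.61 Myr.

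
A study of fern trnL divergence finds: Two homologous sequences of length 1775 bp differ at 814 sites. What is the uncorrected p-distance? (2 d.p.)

0.46

p = 814/1775 = 0.458591… ≈ 0.46 (to 2 d.p.).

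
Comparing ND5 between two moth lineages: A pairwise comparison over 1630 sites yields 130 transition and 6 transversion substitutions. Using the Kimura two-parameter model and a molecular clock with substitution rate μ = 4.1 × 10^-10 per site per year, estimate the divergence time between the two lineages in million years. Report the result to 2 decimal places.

P = 130/1630 ≈ 0.079755 and Q = 6/1630 ≈ 0.003681.
Under the Kimura two-parameter model, d = −½ ln(1 − 2P − Q) − ¼ ln(1 − 2Q).
1 − 2P − Q = 0.836809, giving −½ ln(0.836809) = 0.089080.
1 − 2Q = 0.992638, giving −¼ ln(0.992638) = 0.001847.
d = 0.089080 + 0.001847 = 0.090927.
Under a molecular clock d = 2μt, so t = d/(2μ) = 0.090927 / (2 × 4.1 × 10^-10) = 110.89 million years.

110.89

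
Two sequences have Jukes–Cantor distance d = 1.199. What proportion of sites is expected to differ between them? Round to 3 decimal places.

0.598

p = (3/4)(1 − e^(−4d/3)) = 0.75 × (1 − e^(-1.598667)) = 0.75 × (1 − 0.202166) = 0.598376.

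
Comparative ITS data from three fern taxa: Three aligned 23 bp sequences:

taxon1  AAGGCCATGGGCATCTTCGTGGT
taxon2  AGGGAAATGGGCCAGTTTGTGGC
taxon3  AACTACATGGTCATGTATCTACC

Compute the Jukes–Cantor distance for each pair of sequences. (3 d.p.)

d(taxon1,taxon2) = 0.467, d(taxon1,taxon3) = 0.761, d(taxon2,taxon3) = 0.761

taxon1–taxon2: 8/23 sites differ → p ≈ 0.347826, d = −0.75 ln(1 − 0.463768) = 0.467391 ≈ 0.467.
taxon1–taxon3: 11/23 sites differ → p ≈ 0.478261, d = −0.75 ln(1 − 0.637681) = 0.761423 ≈ 0.761.
taxon2–taxon3: 11/23 sites differ → p ≈ 0.478261, d = −0.75 ln(1 − 0.637681) = 0.761423 ≈ 0.761.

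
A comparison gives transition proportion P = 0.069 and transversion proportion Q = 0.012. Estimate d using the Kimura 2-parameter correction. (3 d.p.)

0.087

Under the Kimura two-parameter model, d = −½ ln(1 − 2P − Q) − ¼ ln(1 − 2Q).
1 − 2P − Q = 0.85, giving −½ ln(0.85) = 0.081259.
1 − 2Q = 0.976, giving −¼ ln(0.976) = 0.006073.
d = 0.081259 + 0.006073 = 0.087332.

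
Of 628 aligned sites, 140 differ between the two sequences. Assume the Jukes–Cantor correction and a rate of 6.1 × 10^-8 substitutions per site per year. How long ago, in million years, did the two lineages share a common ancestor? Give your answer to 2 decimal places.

p = 140/628 ≈ 0.22293.
d = −(3/4) ln(1 − 4p/3) = −0.75 ln(1 − 0.29724) = −0.75 ln(0.70276)
  = −0.75 × (-0.352740) = 0.264555 substitutions/site.
Under a molecular clock d = 2μt, so t = d/(2μ) = 0.264555 / (2 × 6.1 × 10^-8) = 2.17 million years.

2.17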